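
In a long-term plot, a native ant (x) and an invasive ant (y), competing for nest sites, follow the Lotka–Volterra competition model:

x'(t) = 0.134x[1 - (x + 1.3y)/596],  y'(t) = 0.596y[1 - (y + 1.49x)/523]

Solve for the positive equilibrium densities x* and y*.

Setting both brackets to zero gives the nullclines x + 1.3y = 596 and 1.49x + y = 523.
Substituting y = 523 - 1.49x into the first: x(1 - 1.3·1.49) = 596 - 1.3·523.
So x* = -83.9/-0.937 = 89.5, and then y* = 523 - 1.49·89.5 = 390.

x* ≈ 89.5, y* ≈ 390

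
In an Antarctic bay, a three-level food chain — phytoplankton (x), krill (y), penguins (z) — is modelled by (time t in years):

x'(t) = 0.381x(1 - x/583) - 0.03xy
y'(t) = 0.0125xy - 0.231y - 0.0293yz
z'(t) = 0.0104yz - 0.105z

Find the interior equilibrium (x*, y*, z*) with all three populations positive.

From dz/dt = 0: 0.0104y* = 0.105, so y* = 10.1.
From dx/dt = 0: 0.381(1 - x*/583) = 0.03·10.1, giving x* = 583·(1 - 0.795) = 120.
From dy/dt = 0: 0.0125·120 - 0.231 = 0.0293z*, so z* = 1.26/0.0293 = 43.1.

x* ≈ 120, y* ≈ 10.1, z* ≈ 43.1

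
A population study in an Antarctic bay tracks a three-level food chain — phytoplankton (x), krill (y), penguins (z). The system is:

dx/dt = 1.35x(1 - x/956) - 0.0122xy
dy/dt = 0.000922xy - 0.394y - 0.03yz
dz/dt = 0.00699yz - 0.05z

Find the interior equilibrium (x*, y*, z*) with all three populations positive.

x* ≈ 894, y* ≈ 7.15, z* ≈ 14.3

From dz/dt = 0: 0.00699y* = 0.05, so y* = 7.15.
From dx/dt = 0: 1.35(1 - x*/956) = 0.0122·7.15, giving x* = 956·(1 - 0.0646) = 894.
From dy/dt = 0: 0.000922·894 - 0.394 = 0.03z*, so z* = 0.43/0.03 = 14.3.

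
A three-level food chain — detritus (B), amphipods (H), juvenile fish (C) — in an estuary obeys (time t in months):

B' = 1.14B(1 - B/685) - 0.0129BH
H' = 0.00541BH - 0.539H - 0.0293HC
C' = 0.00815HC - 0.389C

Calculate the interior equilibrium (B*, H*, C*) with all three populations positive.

B* ≈ 315, H* ≈ 47.7, C* ≈ 39.8

From dC/dt = 0: 0.00815H* = 0.389, so H* = 47.7.
From dB/dt = 0: 1.14(1 - B*/685) = 0.0129·47.7, giving B* = 685·(1 - 0.54) = 315.
From dH/dt = 0: 0.00541·315 - 0.539 = 0.0293C*, so C* = 1.17/0.0293 = 39.8.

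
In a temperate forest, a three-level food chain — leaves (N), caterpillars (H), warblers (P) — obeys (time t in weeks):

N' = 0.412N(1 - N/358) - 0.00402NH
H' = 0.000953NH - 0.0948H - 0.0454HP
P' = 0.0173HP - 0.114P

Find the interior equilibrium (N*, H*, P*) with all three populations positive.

N* ≈ 335, H* ≈ 6.59, P* ≈ 4.94

From dP/dt = 0: 0.0173H* = 0.114, so H* = 6.59.
From dN/dt = 0: 0.412(1 - N*/358) = 0.00402·6.59, giving N* = 358·(1 - 0.0643) = 335.
From dH/dt = 0: 0.000953·335 - 0.0948 = 0.0454P*, so P* = 0.224/0.0454 = 4.94.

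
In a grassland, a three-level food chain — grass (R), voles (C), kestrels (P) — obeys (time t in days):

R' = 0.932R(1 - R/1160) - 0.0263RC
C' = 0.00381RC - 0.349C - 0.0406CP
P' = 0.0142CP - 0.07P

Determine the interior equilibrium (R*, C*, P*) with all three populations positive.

R* ≈ 999, C* ≈ 4.93, P* ≈ 85.1

From dP/dt = 0: 0.0142C* = 0.07, so C* = 4.93.
From dR/dt = 0: 0.932(1 - R*/1160) = 0.0263·4.93, giving R* = 1160·(1 - 0.139) = 999.
From dC/dt = 0: 0.00381·999 - 0.349 = 0.0406P*, so P* = 3.46/0.0406 = 85.1.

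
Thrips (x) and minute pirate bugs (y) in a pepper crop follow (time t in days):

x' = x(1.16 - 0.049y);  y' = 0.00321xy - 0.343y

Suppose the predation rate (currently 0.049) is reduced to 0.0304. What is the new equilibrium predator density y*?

At the interior fixed point, setting dx/dt = 0 with x > 0 fixes y* = (prey growth rate)/(xy coefficient) — independent of the other coefficients.
With the change, y* = 1.16/0.0304 = 38.2; it rises from 23.7.

y* ≈ 38.2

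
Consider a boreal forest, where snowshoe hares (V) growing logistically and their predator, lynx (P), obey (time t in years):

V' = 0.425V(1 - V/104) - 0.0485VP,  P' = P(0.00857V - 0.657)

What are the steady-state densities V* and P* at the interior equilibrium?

From dP/dt = 0 with P > 0: 0.00857V* = 0.657, so V* = 76.7.
Substitute into dV/dt = 0: 0.425(1 - 76.7/104) = 0.0485P*.
The bracket is 0.263, giving P* = 0.112/0.0485 = 2.3.

V* ≈ 76.7, P* ≈ 2.3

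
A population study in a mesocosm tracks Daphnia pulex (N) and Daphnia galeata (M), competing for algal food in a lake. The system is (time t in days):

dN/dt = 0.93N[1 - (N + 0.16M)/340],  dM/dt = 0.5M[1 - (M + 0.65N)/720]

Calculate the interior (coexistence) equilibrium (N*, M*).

N* ≈ 251, M* ≈ 557

Setting both brackets to zero gives the nullclines N + 0.16M = 340 and 0.65N + M = 720.
Substituting M = 720 - 0.65N into the first: N(1 - 0.16·0.65) = 340 - 0.16·720.
So N* = 225/0.896 = 251, and then M* = 720 - 0.65·251 = 557.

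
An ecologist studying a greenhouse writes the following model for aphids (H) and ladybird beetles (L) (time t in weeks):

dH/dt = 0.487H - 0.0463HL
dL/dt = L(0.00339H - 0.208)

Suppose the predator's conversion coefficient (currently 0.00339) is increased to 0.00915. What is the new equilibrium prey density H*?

At the interior fixed point, setting dL/dt = 0 with L > 0 fixes H* = (predator death rate)/(HL coefficient) — independent of the other coefficients.
With the change, H* = 0.208/0.00915 = 22.7; it falls from 61.4.

H* ≈ 22.7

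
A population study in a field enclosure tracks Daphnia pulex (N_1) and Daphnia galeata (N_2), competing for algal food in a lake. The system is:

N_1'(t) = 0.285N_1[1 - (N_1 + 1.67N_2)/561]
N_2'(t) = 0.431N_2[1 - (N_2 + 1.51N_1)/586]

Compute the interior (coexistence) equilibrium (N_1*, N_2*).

Setting both brackets to zero gives the nullclines N_1 + 1.67N_2 = 561 and 1.51N_1 + N_2 = 586.
Substituting N_2 = 586 - 1.51N_1 into the first: N_1(1 - 1.67·1.51) = 561 - 1.67·586.
So N_1* = -418/-1.52 = 274, and then N_2* = 586 - 1.51·274 = 172.

N_1* ≈ 274, N_2* ≈ 172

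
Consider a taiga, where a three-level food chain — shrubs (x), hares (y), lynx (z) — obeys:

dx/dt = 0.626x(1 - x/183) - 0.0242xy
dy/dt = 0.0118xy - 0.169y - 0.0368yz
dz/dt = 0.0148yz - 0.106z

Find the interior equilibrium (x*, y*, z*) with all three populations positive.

From dz/dt = 0: 0.0148y* = 0.106, so y* = 7.16.
From dx/dt = 0: 0.626(1 - x*/183) = 0.0242·7.16, giving x* = 183·(1 - 0.277) = 132.
From dy/dt = 0: 0.0118·132 - 0.169 = 0.0368z*, so z* = 1.39/0.0368 = 37.8.

x* ≈ 132, y* ≈ 7.16, z* ≈ 37.8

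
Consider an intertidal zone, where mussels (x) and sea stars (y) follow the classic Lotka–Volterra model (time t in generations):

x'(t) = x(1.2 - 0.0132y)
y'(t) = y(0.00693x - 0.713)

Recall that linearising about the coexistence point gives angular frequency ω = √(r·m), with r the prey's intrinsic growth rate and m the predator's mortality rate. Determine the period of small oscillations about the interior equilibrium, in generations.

Here r = 1.2 and m = 0.713, so r·m = 0.856.
ω = √0.856 = 0.925 per generation, hence T = 2π/ω ≈ 6.79 generations.

T ≈ 6.79 generations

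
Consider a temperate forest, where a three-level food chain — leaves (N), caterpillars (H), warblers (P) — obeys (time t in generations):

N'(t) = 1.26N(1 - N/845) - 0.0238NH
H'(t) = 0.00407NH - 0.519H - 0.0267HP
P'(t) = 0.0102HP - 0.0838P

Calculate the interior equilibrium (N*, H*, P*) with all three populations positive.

From dP/dt = 0: 0.0102H* = 0.0838, so H* = 8.22.
From dN/dt = 0: 1.26(1 - N*/845) = 0.0238·8.22, giving N* = 845·(1 - 0.155) = 714.
From dH/dt = 0: 0.00407·714 - 0.519 = 0.0267P*, so P* = 2.39/0.0267 = 89.4.

N* ≈ 714, H* ≈ 8.22, P* ≈ 89.4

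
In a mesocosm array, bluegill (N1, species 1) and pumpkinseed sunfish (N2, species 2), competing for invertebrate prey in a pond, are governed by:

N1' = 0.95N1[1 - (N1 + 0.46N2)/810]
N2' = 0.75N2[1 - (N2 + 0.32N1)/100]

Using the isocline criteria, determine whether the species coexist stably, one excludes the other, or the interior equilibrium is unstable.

species 1 excludes species 2

Compare the nullcline intercepts: K1/α12 = 810/0.46 = 1760 > K2 = 100; K2/α21 = 100/0.32 = 312 < K1 = 810.
Since the inequalities point opposite ways, species 1 can invade but species 2 cannot.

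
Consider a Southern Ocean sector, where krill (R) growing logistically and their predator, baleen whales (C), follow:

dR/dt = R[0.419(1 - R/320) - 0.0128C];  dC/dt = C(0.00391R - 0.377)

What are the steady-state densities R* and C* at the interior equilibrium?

R* ≈ 96.4, C* ≈ 22.9

From dC/dt = 0 with C > 0: 0.00391R* = 0.377, so R* = 96.4.
Substitute into dR/dt = 0: 0.419(1 - 96.4/320) = 0.0128C*.
The bracket is 0.699, giving C* = 0.293/0.0128 = 22.9.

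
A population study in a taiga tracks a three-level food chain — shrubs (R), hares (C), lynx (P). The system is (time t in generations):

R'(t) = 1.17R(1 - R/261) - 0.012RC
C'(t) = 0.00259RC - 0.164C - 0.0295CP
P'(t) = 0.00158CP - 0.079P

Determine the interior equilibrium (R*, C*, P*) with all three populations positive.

R* ≈ 127, C* ≈ 50, P* ≈ 5.6

From dP/dt = 0: 0.00158C* = 0.079, so C* = 50.
From dR/dt = 0: 1.17(1 - R*/261) = 0.012·50, giving R* = 261·(1 - 0.513) = 127.
From dC/dt = 0: 0.00259·127 - 0.164 = 0.0295P*, so P* = 0.165/0.0295 = 5.6.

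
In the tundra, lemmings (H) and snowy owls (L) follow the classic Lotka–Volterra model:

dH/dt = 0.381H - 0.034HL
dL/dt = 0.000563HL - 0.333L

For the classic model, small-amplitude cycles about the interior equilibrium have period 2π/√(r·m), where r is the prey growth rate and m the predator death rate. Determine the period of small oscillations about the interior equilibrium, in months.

T ≈ 17.6 months

Here r = 0.381 and m = 0.333, so r·m = 0.127.
ω = √0.127 = 0.356 per month, hence T = 2π/ω ≈ 17.6 months.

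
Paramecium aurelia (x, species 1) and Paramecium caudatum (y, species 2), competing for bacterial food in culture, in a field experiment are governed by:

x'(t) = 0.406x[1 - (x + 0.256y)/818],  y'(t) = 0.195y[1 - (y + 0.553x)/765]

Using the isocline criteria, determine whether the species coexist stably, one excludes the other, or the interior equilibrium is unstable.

stable coexistence

Compare the nullcline intercepts: K1/α12 = 818/0.256 = 3200 > K2 = 765; K2/α21 = 765/0.553 = 1380 > K1 = 818.
Since both inequalities hold, each species can invade when rare, so the interior equilibrium is stable.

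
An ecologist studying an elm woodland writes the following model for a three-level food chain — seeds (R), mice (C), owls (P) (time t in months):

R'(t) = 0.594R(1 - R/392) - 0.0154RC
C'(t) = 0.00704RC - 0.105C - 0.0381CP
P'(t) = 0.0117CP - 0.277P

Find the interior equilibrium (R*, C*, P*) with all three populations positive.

From dP/dt = 0: 0.0117C* = 0.277, so C* = 23.7.
From dR/dt = 0: 0.594(1 - R*/392) = 0.0154·23.7, giving R* = 392·(1 - 0.614) = 151.
From dC/dt = 0: 0.00704·151 - 0.105 = 0.0381P*, so P* = 0.961/0.0381 = 25.2.

R* ≈ 151, C* ≈ 23.7, P* ≈ 25.2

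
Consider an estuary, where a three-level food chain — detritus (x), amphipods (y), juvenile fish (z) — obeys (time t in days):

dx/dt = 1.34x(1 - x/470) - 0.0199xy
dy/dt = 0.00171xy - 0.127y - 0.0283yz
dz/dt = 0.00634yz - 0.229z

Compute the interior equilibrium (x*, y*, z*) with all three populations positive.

x* ≈ 218, y* ≈ 36.1, z* ≈ 8.68

From dz/dt = 0: 0.00634y* = 0.229, so y* = 36.1.
From dx/dt = 0: 1.34(1 - x*/470) = 0.0199·36.1, giving x* = 470·(1 - 0.536) = 218.
From dy/dt = 0: 0.00171·218 - 0.127 = 0.0283z*, so z* = 0.246/0.0283 = 8.68.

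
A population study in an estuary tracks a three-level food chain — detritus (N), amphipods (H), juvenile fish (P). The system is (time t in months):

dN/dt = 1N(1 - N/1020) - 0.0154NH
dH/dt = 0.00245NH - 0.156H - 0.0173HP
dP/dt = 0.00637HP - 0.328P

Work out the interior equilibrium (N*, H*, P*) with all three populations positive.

From dP/dt = 0: 0.00637H* = 0.328, so H* = 51.5.
From dN/dt = 0: 1(1 - N*/1020) = 0.0154·51.5, giving N* = 1020·(1 - 0.793) = 211.
From dH/dt = 0: 0.00245·211 - 0.156 = 0.0173P*, so P* = 0.361/0.0173 = 20.9.

N* ≈ 211, H* ≈ 51.5, P* ≈ 20.9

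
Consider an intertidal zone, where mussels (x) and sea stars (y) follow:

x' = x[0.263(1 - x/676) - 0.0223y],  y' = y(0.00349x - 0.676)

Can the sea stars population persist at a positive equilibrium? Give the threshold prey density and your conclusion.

Threshold x = 194; K > 194, so yes, the predator persists.

The predator equation gives dy/dt > 0 only when x > 0.676/0.00349 = 194.
Without the predator, x → K = 676. Since 676 > 194, the predator can invade and persist.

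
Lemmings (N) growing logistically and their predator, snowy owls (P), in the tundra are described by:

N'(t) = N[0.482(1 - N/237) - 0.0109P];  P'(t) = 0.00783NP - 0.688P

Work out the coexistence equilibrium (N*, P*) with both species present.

From dP/dt = 0 with P > 0: 0.00783N* = 0.688, so N* = 87.9.
Substitute into dN/dt = 0: 0.482(1 - 87.9/237) = 0.0109P*.
The bracket is 0.629, giving P* = 0.303/0.0109 = 27.8.

N* ≈ 87.9, P* ≈ 27.8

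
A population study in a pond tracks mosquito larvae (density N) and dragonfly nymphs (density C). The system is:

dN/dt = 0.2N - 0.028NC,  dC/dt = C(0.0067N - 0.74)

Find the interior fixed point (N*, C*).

Set dC/dt = 0 with C > 0: 0.0067N - 0.74 = 0, so N* = 0.74/0.0067 = 110.
Set dN/dt = 0 with N > 0: 0.2 - 0.028C = 0, so C* = 0.2/0.028 = 7.14.

N* ≈ 110, C* ≈ 7.14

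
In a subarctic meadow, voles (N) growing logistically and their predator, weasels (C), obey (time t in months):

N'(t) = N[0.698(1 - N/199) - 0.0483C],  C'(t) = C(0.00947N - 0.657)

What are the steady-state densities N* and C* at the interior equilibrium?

N* ≈ 69.4, C* ≈ 9.41

From dC/dt = 0 with C > 0: 0.00947N* = 0.657, so N* = 69.4.
Substitute into dN/dt = 0: 0.698(1 - 69.4/199) = 0.0483C*.
The bracket is 0.651, giving C* = 0.455/0.0483 = 9.41.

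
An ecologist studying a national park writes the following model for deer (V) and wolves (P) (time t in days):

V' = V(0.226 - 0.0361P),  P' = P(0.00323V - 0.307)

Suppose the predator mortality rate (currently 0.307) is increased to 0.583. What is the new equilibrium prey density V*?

V* ≈ 180

At the interior fixed point, setting dP/dt = 0 with P > 0 fixes V* = (predator death rate)/(VP coefficient) — independent of the other coefficients.
With the change, V* = 0.583/0.00323 = 180; it rises from 95.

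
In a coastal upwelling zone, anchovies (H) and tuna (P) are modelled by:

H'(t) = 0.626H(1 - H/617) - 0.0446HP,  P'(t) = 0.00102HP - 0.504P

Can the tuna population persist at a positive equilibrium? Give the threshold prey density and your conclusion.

Threshold H = 494; K > 494, so yes, the predator persists.

The predator equation gives dP/dt > 0 only when H > 0.504/0.00102 = 494.
Without the predator, H → K = 617. Since 617 > 494, the predator can invade and persist.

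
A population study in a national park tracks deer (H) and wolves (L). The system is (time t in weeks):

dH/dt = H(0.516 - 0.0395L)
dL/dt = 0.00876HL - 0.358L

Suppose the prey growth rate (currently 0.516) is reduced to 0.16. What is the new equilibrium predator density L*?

At the interior fixed point, setting dH/dt = 0 with H > 0 fixes L* = (prey growth rate)/(HL coefficient) — independent of the other coefficients.
With the change, L* = 0.16/0.0395 = 4.05; it falls from 13.1.

L* ≈ 4.05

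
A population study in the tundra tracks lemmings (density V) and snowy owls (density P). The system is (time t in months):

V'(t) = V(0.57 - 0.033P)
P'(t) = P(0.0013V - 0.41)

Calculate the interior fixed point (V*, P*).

V* ≈ 315, P* ≈ 17.3

Set dP/dt = 0 with P > 0: 0.0013V - 0.41 = 0, so V* = 0.41/0.0013 = 315.
Set dV/dt = 0 with V > 0: 0.57 - 0.033P = 0, so P* = 0.57/0.033 = 17.3.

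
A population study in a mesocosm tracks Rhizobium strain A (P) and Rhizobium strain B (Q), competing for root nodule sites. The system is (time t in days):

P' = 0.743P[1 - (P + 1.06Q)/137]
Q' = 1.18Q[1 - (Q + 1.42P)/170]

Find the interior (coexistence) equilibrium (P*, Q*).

Setting both brackets to zero gives the nullclines P + 1.06Q = 137 and 1.42P + Q = 170.
Substituting Q = 170 - 1.42P into the first: P(1 - 1.06·1.42) = 137 - 1.06·170.
So P* = -43.2/-0.505 = 85.5, and then Q* = 170 - 1.42·85.5 = 48.6.

P* ≈ 85.5, Q* ≈ 48.6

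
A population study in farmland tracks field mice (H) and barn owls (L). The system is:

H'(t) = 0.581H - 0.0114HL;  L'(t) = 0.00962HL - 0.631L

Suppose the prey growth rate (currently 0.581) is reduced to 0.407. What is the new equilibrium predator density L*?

L* ≈ 35.7

At the interior fixed point, setting dH/dt = 0 with H > 0 fixes L* = (prey growth rate)/(HL coefficient) — independent of the other coefficients.
With the change, L* = 0.407/0.0114 = 35.7; it falls from 51.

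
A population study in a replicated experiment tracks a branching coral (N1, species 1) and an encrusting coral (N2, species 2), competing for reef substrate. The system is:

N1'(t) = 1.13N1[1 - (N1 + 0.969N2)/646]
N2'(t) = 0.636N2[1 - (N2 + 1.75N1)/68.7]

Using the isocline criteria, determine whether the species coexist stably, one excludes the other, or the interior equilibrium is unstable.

species 1 excludes species 2

Compare the nullcline intercepts: K1/α12 = 646/0.969 = 667 > K2 = 68.7; K2/α21 = 68.7/1.75 = 39.3 < K1 = 646.
Since the inequalities point opposite ways, species 1 can invade but species 2 cannot.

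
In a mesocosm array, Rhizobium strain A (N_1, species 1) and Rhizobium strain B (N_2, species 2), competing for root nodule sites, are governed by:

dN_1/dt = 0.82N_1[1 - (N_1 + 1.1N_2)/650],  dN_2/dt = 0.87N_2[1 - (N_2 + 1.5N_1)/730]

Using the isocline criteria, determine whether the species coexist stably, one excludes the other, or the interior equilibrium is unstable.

Compare the nullcline intercepts: K1/α12 = 650/1.1 = 591 < K2 = 730; K2/α21 = 730/1.5 = 487 < K1 = 650.
Since both are reversed, neither can invade when rare; the interior point is a saddle.

unstable coexistence (outcome depends on initial conditions)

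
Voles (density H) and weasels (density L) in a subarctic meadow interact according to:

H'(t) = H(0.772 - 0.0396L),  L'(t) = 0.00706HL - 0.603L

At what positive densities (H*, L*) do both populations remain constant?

H* ≈ 85.4, L* ≈ 19.5

Set dL/dt = 0 with L > 0: 0.00706H - 0.603 = 0, so H* = 0.603/0.00706 = 85.4.
Set dH/dt = 0 with H > 0: 0.772 - 0.0396L = 0, so L* = 0.772/0.0396 = 19.5.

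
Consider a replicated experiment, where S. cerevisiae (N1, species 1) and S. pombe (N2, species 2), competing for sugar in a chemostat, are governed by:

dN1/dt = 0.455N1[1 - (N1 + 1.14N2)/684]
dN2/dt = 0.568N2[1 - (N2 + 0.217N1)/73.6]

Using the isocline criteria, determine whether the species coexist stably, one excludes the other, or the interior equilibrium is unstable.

species 1 excludes species 2

Compare the nullcline intercepts: K1/α12 = 684/1.14 = 600 > K2 = 73.6; K2/α21 = 73.6/0.217 = 339 < K1 = 684.
Since the inequalities point opposite ways, species 1 can invade but species 2 cannot.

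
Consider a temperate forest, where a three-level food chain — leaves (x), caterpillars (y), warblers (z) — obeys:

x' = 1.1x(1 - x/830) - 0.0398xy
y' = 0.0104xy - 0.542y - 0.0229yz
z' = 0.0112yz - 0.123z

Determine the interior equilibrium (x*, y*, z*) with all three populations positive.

x* ≈ 500, y* ≈ 11, z* ≈ 203

From dz/dt = 0: 0.0112y* = 0.123, so y* = 11.
From dx/dt = 0: 1.1(1 - x*/830) = 0.0398·11, giving x* = 830·(1 - 0.397) = 500.
From dy/dt = 0: 0.0104·500 - 0.542 = 0.0229z*, so z* = 4.66/0.0229 = 203.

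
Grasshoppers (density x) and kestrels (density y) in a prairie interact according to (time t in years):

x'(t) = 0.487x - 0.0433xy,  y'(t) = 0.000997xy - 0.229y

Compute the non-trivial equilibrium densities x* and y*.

Set dy/dt = 0 with y > 0: 0.000997x - 0.229 = 0, so x* = 0.229/0.000997 = 230.
Set dx/dt = 0 with x > 0: 0.487 - 0.0433y = 0, so y* = 0.487/0.0433 = 11.2.

x* ≈ 230, y* ≈ 11.2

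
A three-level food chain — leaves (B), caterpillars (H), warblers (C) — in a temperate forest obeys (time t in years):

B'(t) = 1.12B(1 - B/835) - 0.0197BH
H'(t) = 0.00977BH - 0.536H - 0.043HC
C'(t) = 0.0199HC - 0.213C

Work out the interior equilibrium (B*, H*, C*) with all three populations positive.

From dC/dt = 0: 0.0199H* = 0.213, so H* = 10.7.
From dB/dt = 0: 1.12(1 - B*/835) = 0.0197·10.7, giving B* = 835·(1 - 0.188) = 678.
From dH/dt = 0: 0.00977·678 - 0.536 = 0.043C*, so C* = 6.09/0.043 = 142.

B* ≈ 678, H* ≈ 10.7, C* ≈ 142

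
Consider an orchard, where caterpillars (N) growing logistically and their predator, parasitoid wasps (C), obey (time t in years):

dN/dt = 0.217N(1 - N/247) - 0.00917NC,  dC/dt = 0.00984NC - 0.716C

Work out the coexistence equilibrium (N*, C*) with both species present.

From dC/dt = 0 with C > 0: 0.00984N* = 0.716, so N* = 72.8.
Substitute into dN/dt = 0: 0.217(1 - 72.8/247) = 0.00917C*.
The bracket is 0.705, giving C* = 0.153/0.00917 = 16.7.

N* ≈ 72.8, C* ≈ 16.7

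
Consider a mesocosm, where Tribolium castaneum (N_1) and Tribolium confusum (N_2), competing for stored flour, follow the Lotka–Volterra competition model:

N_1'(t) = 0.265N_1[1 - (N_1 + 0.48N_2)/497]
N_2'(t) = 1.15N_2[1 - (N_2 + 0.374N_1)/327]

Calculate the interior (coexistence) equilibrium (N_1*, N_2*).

Setting both brackets to zero gives the nullclines N_1 + 0.48N_2 = 497 and 0.374N_1 + N_2 = 327.
Substituting N_2 = 327 - 0.374N_1 into the first: N_1(1 - 0.48·0.374) = 497 - 0.48·327.
So N_1* = 340/0.82 = 414, and then N_2* = 327 - 0.374·414 = 172.

N_1* ≈ 414, N_2* ≈ 172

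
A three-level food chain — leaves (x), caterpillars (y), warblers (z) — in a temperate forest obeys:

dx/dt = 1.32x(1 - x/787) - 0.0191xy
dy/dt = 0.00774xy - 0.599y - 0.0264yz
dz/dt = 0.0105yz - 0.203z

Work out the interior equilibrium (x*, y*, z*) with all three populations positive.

x* ≈ 567, y* ≈ 19.3, z* ≈ 143

From dz/dt = 0: 0.0105y* = 0.203, so y* = 19.3.
From dx/dt = 0: 1.32(1 - x*/787) = 0.0191·19.3, giving x* = 787·(1 - 0.28) = 567.
From dy/dt = 0: 0.00774·567 - 0.599 = 0.0264z*, so z* = 3.79/0.0264 = 143.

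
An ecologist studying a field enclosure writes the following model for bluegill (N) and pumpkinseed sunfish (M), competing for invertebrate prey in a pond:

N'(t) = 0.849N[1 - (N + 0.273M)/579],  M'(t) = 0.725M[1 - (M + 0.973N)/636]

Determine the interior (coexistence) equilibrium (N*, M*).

Setting both brackets to zero gives the nullclines N + 0.273M = 579 and 0.973N + M = 636.
Substituting M = 636 - 0.973N into the first: N(1 - 0.273·0.973) = 579 - 0.273·636.
So N* = 405/0.734 = 552, and then M* = 636 - 0.973·552 = 98.9.

N* ≈ 552, M* ≈ 98.9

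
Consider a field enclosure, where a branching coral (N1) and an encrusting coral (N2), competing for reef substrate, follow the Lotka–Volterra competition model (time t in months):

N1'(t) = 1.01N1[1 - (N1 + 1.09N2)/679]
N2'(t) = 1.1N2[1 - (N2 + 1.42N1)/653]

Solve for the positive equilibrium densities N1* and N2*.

Setting both brackets to zero gives the nullclines N1 + 1.09N2 = 679 and 1.42N1 + N2 = 653.
Substituting N2 = 653 - 1.42N1 into the first: N1(1 - 1.09·1.42) = 679 - 1.09·653.
So N1* = -32.8/-0.548 = 59.8, and then N2* = 653 - 1.42·59.8 = 568.

N1* ≈ 59.8, N2* ≈ 568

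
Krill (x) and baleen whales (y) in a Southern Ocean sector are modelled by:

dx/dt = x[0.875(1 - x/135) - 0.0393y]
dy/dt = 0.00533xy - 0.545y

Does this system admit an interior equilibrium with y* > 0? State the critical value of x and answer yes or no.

Threshold x = 102; K > 102, so yes, the predator persists.

The predator equation gives dy/dt > 0 only when x > 0.545/0.00533 = 102.
Without the predator, x → K = 135. Since 135 > 102, the predator can invade and persist.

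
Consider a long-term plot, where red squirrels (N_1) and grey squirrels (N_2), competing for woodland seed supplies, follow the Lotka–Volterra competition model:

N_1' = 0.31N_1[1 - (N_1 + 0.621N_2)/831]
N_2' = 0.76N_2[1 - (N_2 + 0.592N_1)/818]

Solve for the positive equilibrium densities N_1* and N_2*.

N_1* ≈ 511, N_2* ≈ 516

Setting both brackets to zero gives the nullclines N_1 + 0.621N_2 = 831 and 0.592N_1 + N_2 = 818.
Substituting N_2 = 818 - 0.592N_1 into the first: N_1(1 - 0.621·0.592) = 831 - 0.621·818.
So N_1* = 323/0.632 = 511, and then N_2* = 818 - 0.592·511 = 516.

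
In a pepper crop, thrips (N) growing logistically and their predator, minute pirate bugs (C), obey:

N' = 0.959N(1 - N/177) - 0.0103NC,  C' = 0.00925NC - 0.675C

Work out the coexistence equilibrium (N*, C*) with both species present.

From dC/dt = 0 with C > 0: 0.00925N* = 0.675, so N* = 73.
Substitute into dN/dt = 0: 0.959(1 - 73/177) = 0.0103C*.
The bracket is 0.588, giving C* = 0.564/0.0103 = 54.7.

N* ≈ 73, C* ≈ 54.7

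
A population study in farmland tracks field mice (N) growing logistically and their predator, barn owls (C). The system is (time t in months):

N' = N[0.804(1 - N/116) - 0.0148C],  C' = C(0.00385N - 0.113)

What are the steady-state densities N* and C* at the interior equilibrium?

N* ≈ 29.4, C* ≈ 40.6

From dC/dt = 0 with C > 0: 0.00385N* = 0.113, so N* = 29.4.
Substitute into dN/dt = 0: 0.804(1 - 29.4/116) = 0.0148C*.
The bracket is 0.747, giving C* = 0.601/0.0148 = 40.6.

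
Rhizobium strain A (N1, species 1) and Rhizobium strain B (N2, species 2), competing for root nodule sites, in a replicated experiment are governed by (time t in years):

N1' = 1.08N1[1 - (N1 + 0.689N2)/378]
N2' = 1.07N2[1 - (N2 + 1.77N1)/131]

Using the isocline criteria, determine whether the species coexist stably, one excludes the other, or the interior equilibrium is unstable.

species 1 excludes species 2

Compare the nullcline intercepts: K1/α12 = 378/0.689 = 549 > K2 = 131; K2/α21 = 131/1.77 = 74 < K1 = 378.
Since the inequalities point opposite ways, species 1 can invade but species 2 cannot.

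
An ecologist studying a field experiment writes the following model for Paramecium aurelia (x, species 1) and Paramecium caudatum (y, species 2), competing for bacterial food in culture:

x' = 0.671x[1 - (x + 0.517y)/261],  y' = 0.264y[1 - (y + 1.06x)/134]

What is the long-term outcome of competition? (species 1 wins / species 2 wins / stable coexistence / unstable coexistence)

species 1 excludes species 2

Compare the nullcline intercepts: K1/α12 = 261/0.517 = 505 > K2 = 134; K2/α21 = 134/1.06 = 126 < K1 = 261.
Since the inequalities point opposite ways, species 1 can invade but species 2 cannot.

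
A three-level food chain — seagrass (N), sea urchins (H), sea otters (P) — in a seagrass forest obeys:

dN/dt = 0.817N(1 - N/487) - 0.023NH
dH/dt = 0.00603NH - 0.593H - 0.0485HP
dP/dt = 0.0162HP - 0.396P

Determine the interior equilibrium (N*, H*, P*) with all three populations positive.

From dP/dt = 0: 0.0162H* = 0.396, so H* = 24.4.
From dN/dt = 0: 0.817(1 - N*/487) = 0.023·24.4, giving N* = 487·(1 - 0.688) = 152.
From dH/dt = 0: 0.00603·152 - 0.593 = 0.0485P*, so P* = 0.323/0.0485 = 6.66.

N* ≈ 152, H* ≈ 24.4, P* ≈ 6.66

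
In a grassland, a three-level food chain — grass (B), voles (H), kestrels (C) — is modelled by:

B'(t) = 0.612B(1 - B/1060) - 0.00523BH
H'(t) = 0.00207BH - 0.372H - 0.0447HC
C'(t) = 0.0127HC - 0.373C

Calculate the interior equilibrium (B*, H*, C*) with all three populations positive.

B* ≈ 794, H* ≈ 29.4, C* ≈ 28.4

From dC/dt = 0: 0.0127H* = 0.373, so H* = 29.4.
From dB/dt = 0: 0.612(1 - B*/1060) = 0.00523·29.4, giving B* = 1060·(1 - 0.251) = 794.
From dH/dt = 0: 0.00207·794 - 0.372 = 0.0447C*, so C* = 1.27/0.0447 = 28.4.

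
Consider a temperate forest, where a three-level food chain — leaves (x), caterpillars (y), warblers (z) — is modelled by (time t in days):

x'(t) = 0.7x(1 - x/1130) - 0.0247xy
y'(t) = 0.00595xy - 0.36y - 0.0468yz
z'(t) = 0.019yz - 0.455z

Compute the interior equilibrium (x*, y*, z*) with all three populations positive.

x* ≈ 175, y* ≈ 23.9, z* ≈ 14.6

From dz/dt = 0: 0.019y* = 0.455, so y* = 23.9.
From dx/dt = 0: 0.7(1 - x*/1130) = 0.0247·23.9, giving x* = 1130·(1 - 0.845) = 175.
From dy/dt = 0: 0.00595·175 - 0.36 = 0.0468z*, so z* = 0.682/0.0468 = 14.6.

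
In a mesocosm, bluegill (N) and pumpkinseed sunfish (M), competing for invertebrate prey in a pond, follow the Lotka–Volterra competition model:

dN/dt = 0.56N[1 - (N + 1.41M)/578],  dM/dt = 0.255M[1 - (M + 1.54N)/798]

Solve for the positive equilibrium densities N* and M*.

N* ≈ 467, M* ≈ 78.6

Setting both brackets to zero gives the nullclines N + 1.41M = 578 and 1.54N + M = 798.
Substituting M = 798 - 1.54N into the first: N(1 - 1.41·1.54) = 578 - 1.41·798.
So N* = -547/-1.17 = 467, and then M* = 798 - 1.54·467 = 78.6.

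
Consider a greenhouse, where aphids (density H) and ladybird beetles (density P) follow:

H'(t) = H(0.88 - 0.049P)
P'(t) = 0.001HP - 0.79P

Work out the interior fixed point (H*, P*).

Set dP/dt = 0 with P > 0: 0.001H - 0.79 = 0, so H* = 0.79/0.001 = 790.
Set dH/dt = 0 with H > 0: 0.88 - 0.049P = 0, so P* = 0.88/0.049 = 18.

H* ≈ 790, P* ≈ 18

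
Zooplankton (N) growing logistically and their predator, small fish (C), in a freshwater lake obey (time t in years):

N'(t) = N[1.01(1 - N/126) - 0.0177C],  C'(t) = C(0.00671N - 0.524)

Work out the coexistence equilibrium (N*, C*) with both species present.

N* ≈ 78.1, C* ≈ 21.7

From dC/dt = 0 with C > 0: 0.00671N* = 0.524, so N* = 78.1.
Substitute into dN/dt = 0: 1.01(1 - 78.1/126) = 0.0177C*.
The bracket is 0.38, giving C* = 0.384/0.0177 = 21.7.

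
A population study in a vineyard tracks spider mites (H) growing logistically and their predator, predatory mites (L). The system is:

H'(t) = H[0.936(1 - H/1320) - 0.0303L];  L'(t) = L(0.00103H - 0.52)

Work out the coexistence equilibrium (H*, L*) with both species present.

H* ≈ 505, L* ≈ 19.1

From dL/dt = 0 with L > 0: 0.00103H* = 0.52, so H* = 505.
Substitute into dH/dt = 0: 0.936(1 - 505/1320) = 0.0303L*.
The bracket is 0.618, giving L* = 0.578/0.0303 = 19.1.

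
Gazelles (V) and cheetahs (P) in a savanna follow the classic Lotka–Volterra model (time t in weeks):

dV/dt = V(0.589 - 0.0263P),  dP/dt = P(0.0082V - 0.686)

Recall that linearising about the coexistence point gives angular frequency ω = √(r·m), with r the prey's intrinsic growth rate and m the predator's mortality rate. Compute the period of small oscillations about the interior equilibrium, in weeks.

Here r = 0.589 and m = 0.686, so r·m = 0.404.
ω = √0.404 = 0.636 per week, hence T = 2π/ω ≈ 9.88 weeks.

T ≈ 9.88 weeks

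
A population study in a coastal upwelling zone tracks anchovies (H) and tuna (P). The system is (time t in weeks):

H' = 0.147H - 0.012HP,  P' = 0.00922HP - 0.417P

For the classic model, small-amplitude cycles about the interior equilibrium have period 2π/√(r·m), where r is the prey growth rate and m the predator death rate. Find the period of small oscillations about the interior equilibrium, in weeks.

Here r = 0.147 and m = 0.417, so r·m = 0.0613.
ω = √0.0613 = 0.248 per week, hence T = 2π/ω ≈ 25.4 weeks.

T ≈ 25.4 weeks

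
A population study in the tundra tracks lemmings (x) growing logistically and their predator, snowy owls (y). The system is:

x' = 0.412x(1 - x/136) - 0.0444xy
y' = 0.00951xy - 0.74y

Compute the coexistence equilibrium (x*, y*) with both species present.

x* ≈ 77.8, y* ≈ 3.97

From dy/dt = 0 with y > 0: 0.00951x* = 0.74, so x* = 77.8.
Substitute into dx/dt = 0: 0.412(1 - 77.8/136) = 0.0444y*.
The bracket is 0.428, giving y* = 0.176/0.0444 = 3.97.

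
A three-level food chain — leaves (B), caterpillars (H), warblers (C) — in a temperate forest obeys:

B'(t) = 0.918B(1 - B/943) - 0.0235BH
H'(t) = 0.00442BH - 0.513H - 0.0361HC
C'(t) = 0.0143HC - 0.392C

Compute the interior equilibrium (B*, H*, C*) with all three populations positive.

B* ≈ 281, H* ≈ 27.4, C* ≈ 20.2

From dC/dt = 0: 0.0143H* = 0.392, so H* = 27.4.
From dB/dt = 0: 0.918(1 - B*/943) = 0.0235·27.4, giving B* = 943·(1 - 0.702) = 281.
From dH/dt = 0: 0.00442·281 - 0.513 = 0.0361C*, so C* = 0.73/0.0361 = 20.2.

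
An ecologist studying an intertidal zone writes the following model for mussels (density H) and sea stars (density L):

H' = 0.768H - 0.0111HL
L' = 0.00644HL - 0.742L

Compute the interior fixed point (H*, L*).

H* ≈ 115, L* ≈ 69.2

Set dL/dt = 0 with L > 0: 0.00644H - 0.742 = 0, so H* = 0.742/0.00644 = 115.
Set dH/dt = 0 with H > 0: 0.768 - 0.0111L = 0, so L* = 0.768/0.0111 = 69.2.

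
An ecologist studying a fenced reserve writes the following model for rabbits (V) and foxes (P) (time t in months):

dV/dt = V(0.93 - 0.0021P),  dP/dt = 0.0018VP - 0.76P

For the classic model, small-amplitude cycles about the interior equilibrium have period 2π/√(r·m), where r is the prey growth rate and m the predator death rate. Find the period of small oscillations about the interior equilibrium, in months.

Here r = 0.93 and m = 0.76, so r·m = 0.707.
ω = √0.707 = 0.841 per month, hence T = 2π/ω ≈ 7.47 months.

T ≈ 7.47 months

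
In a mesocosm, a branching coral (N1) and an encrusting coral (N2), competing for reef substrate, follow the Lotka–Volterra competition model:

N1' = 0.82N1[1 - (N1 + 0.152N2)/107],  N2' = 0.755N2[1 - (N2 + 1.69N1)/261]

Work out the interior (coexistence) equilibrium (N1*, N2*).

N1* ≈ 90.6, N2* ≈ 108

Setting both brackets to zero gives the nullclines N1 + 0.152N2 = 107 and 1.69N1 + N2 = 261.
Substituting N2 = 261 - 1.69N1 into the first: N1(1 - 0.152·1.69) = 107 - 0.152·261.
So N1* = 67.3/0.743 = 90.6, and then N2* = 261 - 1.69·90.6 = 108.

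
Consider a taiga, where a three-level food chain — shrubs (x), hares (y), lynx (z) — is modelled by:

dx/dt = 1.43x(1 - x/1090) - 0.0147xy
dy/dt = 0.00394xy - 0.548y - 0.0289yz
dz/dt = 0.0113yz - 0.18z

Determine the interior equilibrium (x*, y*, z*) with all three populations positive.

From dz/dt = 0: 0.0113y* = 0.18, so y* = 15.9.
From dx/dt = 0: 1.43(1 - x*/1090) = 0.0147·15.9, giving x* = 1090·(1 - 0.164) = 912.
From dy/dt = 0: 0.00394·912 - 0.548 = 0.0289z*, so z* = 3.04/0.0289 = 105.

x* ≈ 912, y* ≈ 15.9, z* ≈ 105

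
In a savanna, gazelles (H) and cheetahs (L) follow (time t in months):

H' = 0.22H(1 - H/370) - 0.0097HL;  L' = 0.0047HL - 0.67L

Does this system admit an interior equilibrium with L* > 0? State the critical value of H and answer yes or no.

Threshold H = 143; K > 143, so yes, the predator persists.

The predator equation gives dL/dt > 0 only when H > 0.67/0.0047 = 143.
Without the predator, H → K = 370. Since 370 > 143, the predator can invade and persist.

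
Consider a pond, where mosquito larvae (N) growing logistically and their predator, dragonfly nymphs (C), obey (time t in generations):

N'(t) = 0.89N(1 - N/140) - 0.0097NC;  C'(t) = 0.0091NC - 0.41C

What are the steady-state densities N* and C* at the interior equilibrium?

From dC/dt = 0 with C > 0: 0.0091N* = 0.41, so N* = 45.1.
Substitute into dN/dt = 0: 0.89(1 - 45.1/140) = 0.0097C*.
The bracket is 0.678, giving C* = 0.604/0.0097 = 62.2.

N* ≈ 45.1, C* ≈ 62.2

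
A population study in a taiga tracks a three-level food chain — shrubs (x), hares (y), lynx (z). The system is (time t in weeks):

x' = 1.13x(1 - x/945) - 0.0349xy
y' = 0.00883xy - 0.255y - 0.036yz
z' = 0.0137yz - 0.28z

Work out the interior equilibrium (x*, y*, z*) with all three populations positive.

From dz/dt = 0: 0.0137y* = 0.28, so y* = 20.4.
From dx/dt = 0: 1.13(1 - x*/945) = 0.0349·20.4, giving x* = 945·(1 - 0.631) = 348.
From dy/dt = 0: 0.00883·348 - 0.255 = 0.036z*, so z* = 2.82/0.036 = 78.4.

x* ≈ 348, y* ≈ 20.4, z* ≈ 78.4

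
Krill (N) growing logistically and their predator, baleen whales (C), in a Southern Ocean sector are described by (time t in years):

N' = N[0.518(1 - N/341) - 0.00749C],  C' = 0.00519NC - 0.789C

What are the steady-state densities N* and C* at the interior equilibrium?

From dC/dt = 0 with C > 0: 0.00519N* = 0.789, so N* = 152.
Substitute into dN/dt = 0: 0.518(1 - 152/341) = 0.00749C*.
The bracket is 0.554, giving C* = 0.287/0.00749 = 38.3.

N* ≈ 152, C* ≈ 38.3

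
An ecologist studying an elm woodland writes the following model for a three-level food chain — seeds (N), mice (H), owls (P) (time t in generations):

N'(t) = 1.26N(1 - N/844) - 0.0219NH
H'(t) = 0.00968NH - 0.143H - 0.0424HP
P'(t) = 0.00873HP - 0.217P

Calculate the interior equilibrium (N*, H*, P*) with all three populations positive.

N* ≈ 479, H* ≈ 24.9, P* ≈ 106

From dP/dt = 0: 0.00873H* = 0.217, so H* = 24.9.
From dN/dt = 0: 1.26(1 - N*/844) = 0.0219·24.9, giving N* = 844·(1 - 0.432) = 479.
From dH/dt = 0: 0.00968·479 - 0.143 = 0.0424P*, so P* = 4.5/0.0424 = 106.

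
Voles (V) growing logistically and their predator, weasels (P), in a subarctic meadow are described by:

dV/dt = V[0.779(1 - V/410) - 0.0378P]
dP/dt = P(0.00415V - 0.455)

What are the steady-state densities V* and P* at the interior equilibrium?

From dP/dt = 0 with P > 0: 0.00415V* = 0.455, so V* = 110.
Substitute into dV/dt = 0: 0.779(1 - 110/410) = 0.0378P*.
The bracket is 0.733, giving P* = 0.571/0.0378 = 15.1.

V* ≈ 110, P* ≈ 15.1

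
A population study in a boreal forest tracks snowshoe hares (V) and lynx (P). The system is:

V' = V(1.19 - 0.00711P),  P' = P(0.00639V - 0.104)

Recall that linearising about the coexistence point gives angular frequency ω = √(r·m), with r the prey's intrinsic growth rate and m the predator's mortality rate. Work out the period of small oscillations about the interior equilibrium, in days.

T ≈ 17.9 days

Here r = 1.19 and m = 0.104, so r·m = 0.124.
ω = √0.124 = 0.352 per day, hence T = 2π/ω ≈ 17.9 days.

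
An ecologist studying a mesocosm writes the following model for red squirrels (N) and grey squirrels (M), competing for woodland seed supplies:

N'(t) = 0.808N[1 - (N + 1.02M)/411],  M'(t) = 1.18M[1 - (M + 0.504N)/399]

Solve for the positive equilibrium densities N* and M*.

Setting both brackets to zero gives the nullclines N + 1.02M = 411 and 0.504N + M = 399.
Substituting M = 399 - 0.504N into the first: N(1 - 1.02·0.504) = 411 - 1.02·399.
So N* = 4.02/0.486 = 8.27, and then M* = 399 - 0.504·8.27 = 395.

N* ≈ 8.27, M* ≈ 395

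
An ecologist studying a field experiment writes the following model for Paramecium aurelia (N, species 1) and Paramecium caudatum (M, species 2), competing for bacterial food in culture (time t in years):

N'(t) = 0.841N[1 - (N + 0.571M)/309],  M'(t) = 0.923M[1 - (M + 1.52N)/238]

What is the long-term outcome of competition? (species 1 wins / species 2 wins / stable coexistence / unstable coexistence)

Compare the nullcline intercepts: K1/α12 = 309/0.571 = 541 > K2 = 238; K2/α21 = 238/1.52 = 157 < K1 = 309.
Since the inequalities point opposite ways, species 1 can invade but species 2 cannot.

species 1 excludes species 2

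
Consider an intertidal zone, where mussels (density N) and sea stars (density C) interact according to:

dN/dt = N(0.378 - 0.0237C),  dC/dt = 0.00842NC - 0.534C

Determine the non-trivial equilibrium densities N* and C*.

N* ≈ 63.4, C* ≈ 15.9

Set dC/dt = 0 with C > 0: 0.00842N - 0.534 = 0, so N* = 0.534/0.00842 = 63.4.
Set dN/dt = 0 with N > 0: 0.378 - 0.0237C = 0, so C* = 0.378/0.0237 = 15.9.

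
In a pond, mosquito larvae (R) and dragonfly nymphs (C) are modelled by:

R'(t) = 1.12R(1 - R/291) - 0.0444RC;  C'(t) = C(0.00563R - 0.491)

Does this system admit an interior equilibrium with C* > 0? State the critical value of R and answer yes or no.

Threshold R = 87.2; K > 87.2, so yes, the predator persists.

The predator equation gives dC/dt > 0 only when R > 0.491/0.00563 = 87.2.
Without the predator, R → K = 291. Since 291 > 87.2, the predator can invade and persist.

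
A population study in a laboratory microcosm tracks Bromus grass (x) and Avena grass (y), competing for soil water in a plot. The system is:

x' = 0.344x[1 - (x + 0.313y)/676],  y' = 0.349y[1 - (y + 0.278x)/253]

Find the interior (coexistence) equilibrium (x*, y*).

x* ≈ 654, y* ≈ 71.3

Setting both brackets to zero gives the nullclines x + 0.313y = 676 and 0.278x + y = 253.
Substituting y = 253 - 0.278x into the first: x(1 - 0.313·0.278) = 676 - 0.313·253.
So x* = 597/0.913 = 654, and then y* = 253 - 0.278·654 = 71.3.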